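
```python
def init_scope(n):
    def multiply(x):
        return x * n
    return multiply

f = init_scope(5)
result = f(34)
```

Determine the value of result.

Step 1: init_scope(5) returns multiply closure with n = 5.
Step 2: f(34) computes 34 * 5 = 170.
Step 3: result = 170

The answer is 170.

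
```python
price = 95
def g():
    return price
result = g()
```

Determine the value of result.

Step 1: price = 95 is defined in the global scope.
Step 2: g() looks up price. No local price exists, so Python checks the global scope via LEGB rule and finds price = 95.
Step 3: result = 95

The answer is 95.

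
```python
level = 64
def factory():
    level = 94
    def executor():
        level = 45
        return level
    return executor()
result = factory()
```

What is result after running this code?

Step 1: Three scopes define level: global (64), factory (94), executor (45).
Step 2: executor() has its own local level = 45, which shadows both enclosing and global.
Step 3: result = 45 (local wins in LEGB)

The answer is 45.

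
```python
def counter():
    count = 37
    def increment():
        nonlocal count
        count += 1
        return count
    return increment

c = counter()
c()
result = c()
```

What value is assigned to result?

Step 1: counter() creates closure with count = 37.
Step 2: Each c() call increments count via nonlocal. After 2 calls: 37 + 2 = 39.
Step 3: result = 39

The answer is 39.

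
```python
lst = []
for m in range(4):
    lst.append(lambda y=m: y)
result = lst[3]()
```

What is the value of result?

Step 1: Default argument y=m captures m's value at each iteration.
Step 2: lst[3] captured y = 3 when m was 3.
Step 3: result = 3

The answer is 3.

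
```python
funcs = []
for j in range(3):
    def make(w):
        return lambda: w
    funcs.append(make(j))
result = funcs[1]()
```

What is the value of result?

Step 1: make(j) creates a new scope capturing w = j at call time.
Step 2: funcs[1] = make(1), so its lambda captures w = 1.
Step 3: result = 1 (closure factory fixes late binding)

The answer is 1.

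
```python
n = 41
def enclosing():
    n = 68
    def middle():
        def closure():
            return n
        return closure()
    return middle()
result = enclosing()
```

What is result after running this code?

Step 1: enclosing() defines n = 68. middle() and closure() have no local n.
Step 2: closure() checks local (none), enclosing middle() (none), enclosing enclosing() and finds n = 68.
Step 3: result = 68

The answer is 68.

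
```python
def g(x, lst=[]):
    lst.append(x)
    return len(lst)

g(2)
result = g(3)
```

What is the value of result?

Step 1: Mutable default list persists between calls.
Step 2: First call: lst = [2], len = 1. Second call: lst = [2, 3], len = 2.
Step 3: result = 2

The answer is 2.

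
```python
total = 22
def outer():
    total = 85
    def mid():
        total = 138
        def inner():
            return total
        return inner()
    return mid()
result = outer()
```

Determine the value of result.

Step 1: Three levels of shadowing: global 22, outer 85, mid 138.
Step 2: inner() finds total = 138 in enclosing mid() scope.
Step 3: result = 138

The answer is 138.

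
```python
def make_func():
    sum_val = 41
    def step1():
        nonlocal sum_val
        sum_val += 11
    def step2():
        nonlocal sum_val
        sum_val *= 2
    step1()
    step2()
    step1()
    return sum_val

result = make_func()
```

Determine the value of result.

Step 1: sum_val = 41.
Step 2: step1(): sum_val = 41 + 11 = 52.
Step 3: step2(): sum_val = 52 * 2 = 104.
Step 4: step1(): sum_val = 104 + 11 = 115. result = 115

The answer is 115.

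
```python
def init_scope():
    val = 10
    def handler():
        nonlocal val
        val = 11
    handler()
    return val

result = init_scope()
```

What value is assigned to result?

Step 1: init_scope() sets val = 10.
Step 2: handler() uses nonlocal to reassign val = 11.
Step 3: result = 11

The answer is 11.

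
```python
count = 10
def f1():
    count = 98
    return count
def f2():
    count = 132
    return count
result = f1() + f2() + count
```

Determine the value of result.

Step 1: Each function shadows global count with its own local.
Step 2: f1() returns 98, f2() returns 132.
Step 3: Global count = 10 is unchanged. result = 98 + 132 + 10 = 240

The answer is 240.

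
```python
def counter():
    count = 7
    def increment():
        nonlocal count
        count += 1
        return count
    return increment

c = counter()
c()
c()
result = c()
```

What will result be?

Step 1: counter() creates closure with count = 7.
Step 2: Each c() call increments count via nonlocal. After 3 calls: 7 + 3 = 10.
Step 3: result = 10

The answer is 10.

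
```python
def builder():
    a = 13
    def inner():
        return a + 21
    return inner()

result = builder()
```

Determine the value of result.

Step 1: builder() defines a = 13.
Step 2: inner() reads a = 13 from enclosing scope, returns 13 + 21 = 34.
Step 3: result = 34

The answer is 34.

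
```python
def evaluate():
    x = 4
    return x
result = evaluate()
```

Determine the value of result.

Step 1: evaluate() defines x = 4 in its local scope.
Step 2: return x finds the local variable x = 4.
Step 3: result = 4

The answer is 4.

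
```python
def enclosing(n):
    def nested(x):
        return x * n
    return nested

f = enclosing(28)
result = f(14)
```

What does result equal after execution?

Step 1: enclosing(28) creates a closure capturing n = 28.
Step 2: f(14) computes 14 * 28 = 392.
Step 3: result = 392

The answer is 392.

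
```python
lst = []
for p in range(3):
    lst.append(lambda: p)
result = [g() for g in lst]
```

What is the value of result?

Step 1: All 3 lambdas share the same variable p.
Step 2: After the loop, p = 2.
Step 3: Each call returns 2. result = [2, 2, 2]

The answer is [2, 2, 2].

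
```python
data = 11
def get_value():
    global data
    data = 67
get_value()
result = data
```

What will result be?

Step 1: data = 11 globally.
Step 2: get_value() declares global data and sets it to 67.
Step 3: After get_value(), global data = 67. result = 67

The answer is 67.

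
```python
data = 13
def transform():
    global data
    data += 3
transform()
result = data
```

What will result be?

Step 1: data = 13 globally.
Step 2: transform() modifies global data: data += 3 = 16.
Step 3: result = 16

The answer is 16.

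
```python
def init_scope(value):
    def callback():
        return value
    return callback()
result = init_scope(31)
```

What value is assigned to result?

Step 1: init_scope(31) binds parameter value = 31.
Step 2: callback() looks up value in enclosing scope and finds the parameter value = 31.
Step 3: result = 31

The answer is 31.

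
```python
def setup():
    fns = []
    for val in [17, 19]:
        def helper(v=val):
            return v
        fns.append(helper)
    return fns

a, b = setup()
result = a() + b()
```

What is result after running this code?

Step 1: Default argument v=val captures val at each iteration.
Step 2: a() returns 17 (captured at first iteration), b() returns 19 (captured at second).
Step 3: result = 17 + 19 = 36

The answer is 36.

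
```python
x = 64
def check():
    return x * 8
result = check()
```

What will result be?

Step 1: x = 64 is defined globally.
Step 2: check() looks up x from global scope = 64, then computes 64 * 8 = 512.
Step 3: result = 512

The answer is 512.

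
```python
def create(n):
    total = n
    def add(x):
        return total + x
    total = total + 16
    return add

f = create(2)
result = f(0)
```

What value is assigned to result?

Step 1: create(2) sets total = 2, then total = 2 + 16 = 18.
Step 2: Closures capture by reference, so add sees total = 18.
Step 3: f(0) returns 18 + 0 = 18

The answer is 18.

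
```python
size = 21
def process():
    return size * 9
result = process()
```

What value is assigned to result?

Step 1: size = 21 is defined globally.
Step 2: process() looks up size from global scope = 21, then computes 21 * 9 = 189.
Step 3: result = 189

The answer is 189.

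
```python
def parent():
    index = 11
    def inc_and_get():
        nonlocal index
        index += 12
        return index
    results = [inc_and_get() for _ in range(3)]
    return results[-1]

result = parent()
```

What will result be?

Step 1: index = 11.
Step 2: Three calls to inc_and_get(), each adding 12.
Step 3: Last value = 11 + 12 * 3 = 47

The answer is 47.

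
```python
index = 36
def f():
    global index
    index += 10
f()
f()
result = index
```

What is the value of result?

Step 1: index = 36.
Step 2: First f(): index = 36 + 10 = 46.
Step 3: Second f(): index = 46 + 10 = 56. result = 56

The answer is 56.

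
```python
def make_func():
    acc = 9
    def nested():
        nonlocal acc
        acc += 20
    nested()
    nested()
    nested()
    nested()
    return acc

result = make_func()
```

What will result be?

Step 1: acc starts at 9.
Step 2: nested() is called 4 times, each adding 20.
Step 3: acc = 9 + 20 * 4 = 89

The answer is 89.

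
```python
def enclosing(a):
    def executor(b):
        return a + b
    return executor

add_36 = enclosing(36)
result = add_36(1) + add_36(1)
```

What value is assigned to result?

Step 1: add_36 captures a = 36.
Step 2: add_36(1) = 36 + 1 = 37, called twice.
Step 3: result = 37 + 37 = 74

The answer is 74.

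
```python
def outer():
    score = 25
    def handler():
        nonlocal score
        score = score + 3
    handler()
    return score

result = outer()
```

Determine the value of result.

Step 1: outer() sets score = 25.
Step 2: handler() uses nonlocal to modify score in outer's scope: score = 25 + 3 = 28.
Step 3: outer() returns the modified score = 28

The answer is 28.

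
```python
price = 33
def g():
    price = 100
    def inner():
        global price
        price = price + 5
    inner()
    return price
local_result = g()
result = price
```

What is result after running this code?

Step 1: Global price = 33. g() creates local price = 100.
Step 2: inner() declares global price and adds 5: global price = 33 + 5 = 38.
Step 3: g() returns its local price = 100 (unaffected by inner).
Step 4: result = global price = 38

The answer is 38.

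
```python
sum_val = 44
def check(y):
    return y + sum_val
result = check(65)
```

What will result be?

Step 1: sum_val = 44 is defined globally.
Step 2: check(65) uses parameter y = 65 and looks up sum_val from global scope = 44.
Step 3: result = 65 + 44 = 109

The answer is 109.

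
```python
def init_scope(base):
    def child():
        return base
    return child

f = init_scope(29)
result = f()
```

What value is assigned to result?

Step 1: init_scope(29) creates closure capturing base = 29.
Step 2: f() returns the captured base = 29.
Step 3: result = 29

The answer is 29.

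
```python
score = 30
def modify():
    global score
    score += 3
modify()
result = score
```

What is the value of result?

Step 1: score = 30 globally.
Step 2: modify() modifies global score: score += 3 = 33.
Step 3: result = 33

The answer is 33.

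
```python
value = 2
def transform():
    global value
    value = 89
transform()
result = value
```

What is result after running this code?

Step 1: value = 2 globally.
Step 2: transform() declares global value and sets it to 89.
Step 3: After transform(), global value = 89. result = 89

The answer is 89.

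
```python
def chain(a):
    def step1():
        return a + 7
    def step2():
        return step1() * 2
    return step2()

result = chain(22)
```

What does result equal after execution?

Step 1: chain(22) captures a = 22.
Step 2: step2() calls step1() which returns 22 + 7 = 29.
Step 3: step2() returns 29 * 2 = 58

The answer is 58.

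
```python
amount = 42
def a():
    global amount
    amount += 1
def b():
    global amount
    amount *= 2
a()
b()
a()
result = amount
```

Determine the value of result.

Step 1: amount = 42.
Step 2: a(): amount = 42 + 1 = 43.
Step 3: b(): amount = 43 * 2 = 86.
Step 4: a(): amount = 86 + 1 = 87

The answer is 87.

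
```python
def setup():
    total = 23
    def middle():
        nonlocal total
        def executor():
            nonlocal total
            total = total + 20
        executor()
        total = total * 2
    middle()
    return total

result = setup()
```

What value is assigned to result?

Step 1: total = 23.
Step 2: executor() adds 20: total = 23 + 20 = 43.
Step 3: middle() doubles: total = 43 * 2 = 86.
Step 4: result = 86

The answer is 86.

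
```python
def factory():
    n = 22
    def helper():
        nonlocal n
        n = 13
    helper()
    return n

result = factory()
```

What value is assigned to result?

Step 1: factory() sets n = 22.
Step 2: helper() uses nonlocal to reassign n = 13.
Step 3: result = 13

The answer is 13.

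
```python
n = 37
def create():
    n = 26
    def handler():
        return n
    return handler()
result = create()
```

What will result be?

Step 1: n = 37 globally, but create() defines n = 26 locally.
Step 2: handler() looks up n. Not in local scope, so checks enclosing scope (create) and finds n = 26.
Step 3: result = 26

The answer is 26.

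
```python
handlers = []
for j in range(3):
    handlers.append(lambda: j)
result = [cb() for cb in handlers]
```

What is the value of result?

Step 1: All 3 lambdas share the same variable j.
Step 2: After the loop, j = 2.
Step 3: Each call returns 2. result = [2, 2, 2]

The answer is [2, 2, 2].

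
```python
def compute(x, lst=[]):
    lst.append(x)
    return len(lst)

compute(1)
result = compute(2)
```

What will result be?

Step 1: Mutable default list persists between calls.
Step 2: First call: lst = [1], len = 1. Second call: lst = [1, 2], len = 2.
Step 3: result = 2

The answer is 2.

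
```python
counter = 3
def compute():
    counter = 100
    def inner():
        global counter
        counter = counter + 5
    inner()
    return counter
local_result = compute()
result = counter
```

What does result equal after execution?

Step 1: Global counter = 3. compute() creates local counter = 100.
Step 2: inner() declares global counter and adds 5: global counter = 3 + 5 = 8.
Step 3: compute() returns its local counter = 100 (unaffected by inner).
Step 4: result = global counter = 8

The answer is 8.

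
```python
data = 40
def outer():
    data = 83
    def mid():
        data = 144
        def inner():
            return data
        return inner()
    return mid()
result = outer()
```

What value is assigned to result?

Step 1: Three levels of shadowing: global 40, outer 83, mid 144.
Step 2: inner() finds data = 144 in enclosing mid() scope.
Step 3: result = 144

The answer is 144.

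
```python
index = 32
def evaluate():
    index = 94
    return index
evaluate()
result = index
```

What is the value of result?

Step 1: index = 32 globally.
Step 2: evaluate() creates a LOCAL index = 94 (no global keyword!).
Step 3: The global index is unchanged. result = 32

The answer is 32.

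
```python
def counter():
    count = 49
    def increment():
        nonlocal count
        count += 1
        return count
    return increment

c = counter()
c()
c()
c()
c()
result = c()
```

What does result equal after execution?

Step 1: counter() creates closure with count = 49.
Step 2: Each c() call increments count via nonlocal. After 5 calls: 49 + 5 = 54.
Step 3: result = 54

The answer is 54.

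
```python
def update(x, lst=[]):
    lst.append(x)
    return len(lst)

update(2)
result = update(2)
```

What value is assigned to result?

Step 1: Mutable default list persists between calls.
Step 2: First call: lst = [2], len = 1. Second call: lst = [2, 2], len = 2.
Step 3: result = 2

The answer is 2.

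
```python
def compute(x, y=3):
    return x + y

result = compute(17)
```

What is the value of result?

Step 1: compute(17) uses default y = 3.
Step 2: Returns 17 + 3 = 20.
Step 3: result = 20

The answer is 20.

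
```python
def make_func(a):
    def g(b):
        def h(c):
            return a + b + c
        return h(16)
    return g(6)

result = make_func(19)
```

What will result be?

Step 1: a = 19, b = 6, c = 16 across three nested scopes.
Step 2: h() accesses all three via LEGB rule.
Step 3: result = 19 + 6 + 16 = 41

The answer is 41.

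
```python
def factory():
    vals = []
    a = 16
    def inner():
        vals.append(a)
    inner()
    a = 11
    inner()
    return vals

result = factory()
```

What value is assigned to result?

Step 1: a = 16. inner() appends current a to vals.
Step 2: First inner(): appends 16. Then a = 11.
Step 3: Second inner(): appends 11 (closure sees updated a). result = [16, 11]

The answer is [16, 11].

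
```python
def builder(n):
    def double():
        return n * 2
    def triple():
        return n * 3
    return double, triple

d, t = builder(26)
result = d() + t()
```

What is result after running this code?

Step 1: Both closures capture the same n = 26.
Step 2: d() = 26 * 2 = 52, t() = 26 * 3 = 78.
Step 3: result = 52 + 78 = 130

The answer is 130.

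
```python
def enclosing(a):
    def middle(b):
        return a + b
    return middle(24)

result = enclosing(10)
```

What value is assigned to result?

Step 1: enclosing(10) passes a = 10.
Step 2: middle(24) has b = 24, reads a = 10 from enclosing.
Step 3: result = 10 + 24 = 34

The answer is 34.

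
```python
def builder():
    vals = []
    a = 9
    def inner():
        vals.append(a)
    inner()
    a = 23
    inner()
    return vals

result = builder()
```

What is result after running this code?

Step 1: a = 9. inner() appends current a to vals.
Step 2: First inner(): appends 9. Then a = 23.
Step 3: Second inner(): appends 23 (closure sees updated a). result = [9, 23]

The answer is [9, 23].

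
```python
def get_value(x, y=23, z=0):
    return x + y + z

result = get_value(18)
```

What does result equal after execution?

Step 1: get_value(18) uses defaults y = 23, z = 0.
Step 2: Returns 18 + 23 + 0 = 41.
Step 3: result = 41

The answer is 41.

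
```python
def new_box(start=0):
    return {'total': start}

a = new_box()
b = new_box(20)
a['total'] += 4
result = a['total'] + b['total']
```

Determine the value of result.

Step 1: new_box() returns a new dict each call (immutable default 0).
Step 2: a = {'total': 0}, b = {'total': 20}.
Step 3: a['total'] += 4 = 4. result = 4 + 20 = 24

The answer is 24.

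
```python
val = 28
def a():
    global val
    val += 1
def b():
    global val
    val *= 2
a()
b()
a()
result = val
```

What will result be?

Step 1: val = 28.
Step 2: a(): val = 28 + 1 = 29.
Step 3: b(): val = 29 * 2 = 58.
Step 4: a(): val = 58 + 1 = 59

The answer is 59.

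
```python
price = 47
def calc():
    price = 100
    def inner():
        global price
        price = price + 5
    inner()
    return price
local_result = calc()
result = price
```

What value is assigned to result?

Step 1: Global price = 47. calc() creates local price = 100.
Step 2: inner() declares global price and adds 5: global price = 47 + 5 = 52.
Step 3: calc() returns its local price = 100 (unaffected by inner).
Step 4: result = global price = 52

The answer is 52.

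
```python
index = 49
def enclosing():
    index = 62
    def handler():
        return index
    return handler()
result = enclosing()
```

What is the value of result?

Step 1: index = 49 globally, but enclosing() defines index = 62 locally.
Step 2: handler() looks up index. Not in local scope, so checks enclosing scope (enclosing) and finds index = 62.
Step 3: result = 62

The answer is 62.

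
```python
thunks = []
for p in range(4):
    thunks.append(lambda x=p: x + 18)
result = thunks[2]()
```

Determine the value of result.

Step 1: Default argument x=p captures p's value at definition time.
Step 2: thunks[2] was defined when p = 2, so x defaults to 2.
Step 3: result = 2 + 18 = 20 (default arg fixes the late binding issue)

The answer is 20.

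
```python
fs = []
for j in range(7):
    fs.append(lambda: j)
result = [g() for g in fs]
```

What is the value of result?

Step 1: All 7 lambdas share the same variable j.
Step 2: After the loop, j = 6.
Step 3: Each call returns 6. result = [6, 6, 6, 6, 6, 6, 6]

The answer is [6, 6, 6, 6, 6, 6, 6].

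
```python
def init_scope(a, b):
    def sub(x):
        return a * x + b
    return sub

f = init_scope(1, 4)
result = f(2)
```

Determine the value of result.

Step 1: init_scope(1, 4) captures a = 1, b = 4.
Step 2: f(2) computes 1 * 2 + 4 = 6.
Step 3: result = 6

The answer is 6.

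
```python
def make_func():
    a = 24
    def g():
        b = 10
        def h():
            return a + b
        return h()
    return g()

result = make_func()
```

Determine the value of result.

Step 1: make_func() defines a = 24. g() defines b = 10.
Step 2: h() accesses both from enclosing scopes: a = 24, b = 10.
Step 3: result = 24 + 10 = 34

The answer is 34.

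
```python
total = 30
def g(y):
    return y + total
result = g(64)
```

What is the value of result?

Step 1: total = 30 is defined globally.
Step 2: g(64) uses parameter y = 64 and looks up total from global scope = 30.
Step 3: result = 64 + 30 = 94

The answer is 94.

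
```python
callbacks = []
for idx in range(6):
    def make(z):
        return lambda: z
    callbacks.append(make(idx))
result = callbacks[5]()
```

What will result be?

Step 1: make(idx) creates a new scope capturing z = idx at call time.
Step 2: callbacks[5] = make(5), so its lambda captures z = 5.
Step 3: result = 5 (closure factory fixes late binding)

The answer is 5.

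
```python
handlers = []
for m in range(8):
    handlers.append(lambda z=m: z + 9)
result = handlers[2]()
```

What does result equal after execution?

Step 1: Default argument z=m captures m's value at definition time.
Step 2: handlers[2] was defined when m = 2, so z defaults to 2.
Step 3: result = 2 + 9 = 11 (default arg fixes the late binding issue)

The answer is 11.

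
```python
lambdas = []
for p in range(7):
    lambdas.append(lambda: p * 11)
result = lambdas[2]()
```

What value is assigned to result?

Step 1: All lambdas reference the same variable p (late binding).
Step 2: After the loop, p = 6. Every lambda returns p * 11.
Step 3: lambdas[2]() = 6 * 11 = 66

The answer is 66.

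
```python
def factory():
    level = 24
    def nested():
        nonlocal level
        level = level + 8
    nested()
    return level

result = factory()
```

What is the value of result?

Step 1: factory() sets level = 24.
Step 2: nested() uses nonlocal to modify level in factory's scope: level = 24 + 8 = 32.
Step 3: factory() returns the modified level = 32

The answer is 32.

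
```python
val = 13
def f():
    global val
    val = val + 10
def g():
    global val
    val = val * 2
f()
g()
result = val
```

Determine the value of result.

Step 1: val = 13.
Step 2: f() adds 10: val = 13 + 10 = 23.
Step 3: g() doubles: val = 23 * 2 = 46.
Step 4: result = 46

The answer is 46.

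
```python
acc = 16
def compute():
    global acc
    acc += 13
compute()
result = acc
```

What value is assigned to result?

Step 1: acc = 16 globally.
Step 2: compute() modifies global acc: acc += 13 = 29.
Step 3: result = 29

The answer is 29.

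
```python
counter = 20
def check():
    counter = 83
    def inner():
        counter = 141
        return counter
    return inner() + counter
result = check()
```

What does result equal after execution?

Step 1: check() has local counter = 83. inner() has local counter = 141.
Step 2: inner() returns its local counter = 141.
Step 3: check() returns 141 + its own counter (83) = 224

The answer is 224.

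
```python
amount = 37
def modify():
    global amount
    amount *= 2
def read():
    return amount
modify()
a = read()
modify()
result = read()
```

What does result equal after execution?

Step 1: amount = 37.
Step 2: First modify(): amount = 37 * 2 = 74.
Step 3: Second modify(): amount = 74 * 2 = 148.
Step 4: read() returns 148

The answer is 148.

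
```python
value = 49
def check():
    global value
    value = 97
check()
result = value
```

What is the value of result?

Step 1: value = 49 globally.
Step 2: check() declares global value and sets it to 97.
Step 3: After check(), global value = 97. result = 97

The answer is 97.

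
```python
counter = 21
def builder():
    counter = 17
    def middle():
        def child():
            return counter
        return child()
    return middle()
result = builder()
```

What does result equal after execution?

Step 1: builder() defines counter = 17. middle() and child() have no local counter.
Step 2: child() checks local (none), enclosing middle() (none), enclosing builder() and finds counter = 17.
Step 3: result = 17

The answer is 17.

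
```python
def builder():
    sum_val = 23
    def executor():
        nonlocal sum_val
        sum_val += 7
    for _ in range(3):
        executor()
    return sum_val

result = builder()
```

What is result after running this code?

Step 1: sum_val = 23.
Step 2: executor() is called 3 times in a loop, each adding 7 via nonlocal.
Step 3: sum_val = 23 + 7 * 3 = 44

The answer is 44.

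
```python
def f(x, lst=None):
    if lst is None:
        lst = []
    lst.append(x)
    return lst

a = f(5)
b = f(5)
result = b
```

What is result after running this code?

Step 1: None default with guard creates a NEW list each call.
Step 2: a = [5] (fresh list). b = [5] (another fresh list).
Step 3: result = [5] (this is the fix for mutable default)

The answer is [5].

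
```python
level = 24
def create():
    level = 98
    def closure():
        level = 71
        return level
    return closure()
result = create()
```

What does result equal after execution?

Step 1: Three scopes define level: global (24), create (98), closure (71).
Step 2: closure() has its own local level = 71, which shadows both enclosing and global.
Step 3: result = 71 (local wins in LEGB)

The answer is 71.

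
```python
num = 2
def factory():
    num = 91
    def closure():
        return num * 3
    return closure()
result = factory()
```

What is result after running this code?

Step 1: factory() shadows global num with num = 91.
Step 2: closure() finds num = 91 in enclosing scope, computes 91 * 3 = 273.
Step 3: result = 273

The answer is 273.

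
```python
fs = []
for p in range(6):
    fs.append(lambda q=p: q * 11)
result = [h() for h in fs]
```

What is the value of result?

Step 1: Default arg q=p captures p at each iteration.
Step 2: fs[k] has q defaulting to k, returns k * 11.
Step 3: result = [0, 11, 22, 33, 44, 55]

The answer is [0, 11, 22, 33, 44, 55].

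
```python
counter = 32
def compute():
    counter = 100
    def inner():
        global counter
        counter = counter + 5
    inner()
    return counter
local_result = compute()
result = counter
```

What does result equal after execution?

Step 1: Global counter = 32. compute() creates local counter = 100.
Step 2: inner() declares global counter and adds 5: global counter = 32 + 5 = 37.
Step 3: compute() returns its local counter = 100 (unaffected by inner).
Step 4: result = global counter = 37

The answer is 37.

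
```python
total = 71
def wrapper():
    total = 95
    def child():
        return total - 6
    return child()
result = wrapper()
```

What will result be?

Step 1: wrapper() shadows global total with total = 95.
Step 2: child() finds total = 95 in enclosing scope, computes 95 - 6 = 89.
Step 3: result = 89

The answer is 89.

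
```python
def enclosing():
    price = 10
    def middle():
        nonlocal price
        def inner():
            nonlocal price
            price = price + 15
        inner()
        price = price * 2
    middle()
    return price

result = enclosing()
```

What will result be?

Step 1: price = 10.
Step 2: inner() adds 15: price = 10 + 15 = 25.
Step 3: middle() doubles: price = 25 * 2 = 50.
Step 4: result = 50

The answer is 50.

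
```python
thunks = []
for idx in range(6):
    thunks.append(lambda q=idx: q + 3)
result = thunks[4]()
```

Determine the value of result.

Step 1: Default argument q=idx captures idx's value at definition time.
Step 2: thunks[4] was defined when idx = 4, so q defaults to 4.
Step 3: result = 4 + 3 = 7 (default arg fixes the late binding issue)

The answer is 7.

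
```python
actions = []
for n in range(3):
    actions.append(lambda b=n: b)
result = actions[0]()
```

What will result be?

Step 1: Default argument b=n captures n's value at each iteration.
Step 2: actions[0] captured b = 0 when n was 0.
Step 3: result = 0

The answer is 0.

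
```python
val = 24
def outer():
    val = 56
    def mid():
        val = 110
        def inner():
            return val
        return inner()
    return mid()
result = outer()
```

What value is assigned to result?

Step 1: Three levels of shadowing: global 24, outer 56, mid 110.
Step 2: inner() finds val = 110 in enclosing mid() scope.
Step 3: result = 110

The answer is 110.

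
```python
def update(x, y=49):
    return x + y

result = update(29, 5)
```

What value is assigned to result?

Step 1: update(29, 5) overrides default y with 5.
Step 2: Returns 29 + 5 = 34.
Step 3: result = 34

The answer is 34.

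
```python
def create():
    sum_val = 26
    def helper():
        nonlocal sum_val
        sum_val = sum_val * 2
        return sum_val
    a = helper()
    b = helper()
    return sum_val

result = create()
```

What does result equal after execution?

Step 1: sum_val starts at 26.
Step 2: First helper(): sum_val = 26 * 2 = 52.
Step 3: Second helper(): sum_val = 52 * 2 = 104.
Step 4: result = 104

The answer is 104.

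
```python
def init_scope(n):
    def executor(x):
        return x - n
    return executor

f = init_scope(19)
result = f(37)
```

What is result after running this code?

Step 1: init_scope(19) creates a closure capturing n = 19.
Step 2: f(37) computes 37 - 19 = 18.
Step 3: result = 18

The answer is 18.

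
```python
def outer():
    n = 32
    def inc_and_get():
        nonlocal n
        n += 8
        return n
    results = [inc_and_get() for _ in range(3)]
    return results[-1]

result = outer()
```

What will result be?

Step 1: n = 32.
Step 2: Three calls to inc_and_get(), each adding 8.
Step 3: Last value = 32 + 8 * 3 = 56

The answer is 56.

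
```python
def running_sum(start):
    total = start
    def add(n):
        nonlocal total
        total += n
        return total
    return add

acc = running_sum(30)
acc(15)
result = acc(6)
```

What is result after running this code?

Step 1: running_sum(30) creates closure with total = 30.
Step 2: First acc(15): total = 30 + 15 = 45.
Step 3: Second acc(6): total = 45 + 6 = 51. result = 51

The answer is 51.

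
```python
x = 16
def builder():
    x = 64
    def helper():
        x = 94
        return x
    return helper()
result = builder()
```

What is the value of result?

Step 1: Three scopes define x: global (16), builder (64), helper (94).
Step 2: helper() has its own local x = 94, which shadows both enclosing and global.
Step 3: result = 94 (local wins in LEGB)

The answer is 94.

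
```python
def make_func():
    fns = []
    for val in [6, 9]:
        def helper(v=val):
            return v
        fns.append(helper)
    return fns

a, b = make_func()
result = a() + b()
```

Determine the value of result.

Step 1: Default argument v=val captures val at each iteration.
Step 2: a() returns 6 (captured at first iteration), b() returns 9 (captured at second).
Step 3: result = 6 + 9 = 15

The answer is 15.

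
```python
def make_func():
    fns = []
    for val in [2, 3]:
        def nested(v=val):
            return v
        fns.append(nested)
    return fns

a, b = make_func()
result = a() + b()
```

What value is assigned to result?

Step 1: Default argument v=val captures val at each iteration.
Step 2: a() returns 2 (captured at first iteration), b() returns 3 (captured at second).
Step 3: result = 2 + 3 = 5

The answer is 5.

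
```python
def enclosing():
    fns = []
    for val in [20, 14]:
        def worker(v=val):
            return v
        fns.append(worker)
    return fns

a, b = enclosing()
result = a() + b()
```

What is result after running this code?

Step 1: Default argument v=val captures val at each iteration.
Step 2: a() returns 20 (captured at first iteration), b() returns 14 (captured at second).
Step 3: result = 20 + 14 = 34

The answer is 34.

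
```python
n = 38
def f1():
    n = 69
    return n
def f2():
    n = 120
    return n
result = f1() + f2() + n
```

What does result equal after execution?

Step 1: Each function shadows global n with its own local.
Step 2: f1() returns 69, f2() returns 120.
Step 3: Global n = 38 is unchanged. result = 69 + 120 + 38 = 227

The answer is 227.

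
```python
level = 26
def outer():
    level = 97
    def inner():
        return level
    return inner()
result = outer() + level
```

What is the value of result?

Step 1: Global level = 26. outer() shadows with level = 97.
Step 2: inner() returns enclosing level = 97. outer() = 97.
Step 3: result = 97 + global level (26) = 123

The answer is 123.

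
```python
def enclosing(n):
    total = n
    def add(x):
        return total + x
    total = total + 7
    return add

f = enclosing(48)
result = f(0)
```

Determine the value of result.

Step 1: enclosing(48) sets total = 48, then total = 48 + 7 = 55.
Step 2: Closures capture by reference, so add sees total = 55.
Step 3: f(0) returns 55 + 0 = 55

The answer is 55.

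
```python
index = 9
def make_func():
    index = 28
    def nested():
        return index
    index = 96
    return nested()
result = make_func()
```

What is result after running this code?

Step 1: make_func() sets index = 28, then later index = 96.
Step 2: nested() is called after index is reassigned to 96. Closures capture variables by reference, not by value.
Step 3: result = 96

The answer is 96.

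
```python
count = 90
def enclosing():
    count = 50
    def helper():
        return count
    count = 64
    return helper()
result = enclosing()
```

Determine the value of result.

Step 1: enclosing() sets count = 50, then later count = 64.
Step 2: helper() is called after count is reassigned to 64. Closures capture variables by reference, not by value.
Step 3: result = 64

The answer is 64.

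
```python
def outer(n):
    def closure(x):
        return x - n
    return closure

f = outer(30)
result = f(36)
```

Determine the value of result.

Step 1: outer(30) creates a closure capturing n = 30.
Step 2: f(36) computes 36 - 30 = 6.
Step 3: result = 6

The answer is 6.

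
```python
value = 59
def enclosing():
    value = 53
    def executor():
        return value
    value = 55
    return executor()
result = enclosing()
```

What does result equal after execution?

Step 1: enclosing() sets value = 53, then later value = 55.
Step 2: executor() is called after value is reassigned to 55. Closures capture variables by reference, not by value.
Step 3: result = 55

The answer is 55.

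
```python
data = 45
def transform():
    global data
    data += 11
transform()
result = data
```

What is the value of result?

Step 1: data = 45 globally.
Step 2: transform() modifies global data: data += 11 = 56.
Step 3: result = 56

The answer is 56.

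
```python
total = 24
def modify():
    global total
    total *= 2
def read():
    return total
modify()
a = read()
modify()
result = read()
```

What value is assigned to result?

Step 1: total = 24.
Step 2: First modify(): total = 24 * 2 = 48.
Step 3: Second modify(): total = 48 * 2 = 96.
Step 4: read() returns 96

The answer is 96.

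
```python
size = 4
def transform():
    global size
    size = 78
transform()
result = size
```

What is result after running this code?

Step 1: size = 4 globally.
Step 2: transform() declares global size and sets it to 78.
Step 3: After transform(), global size = 78. result = 78

The answer is 78.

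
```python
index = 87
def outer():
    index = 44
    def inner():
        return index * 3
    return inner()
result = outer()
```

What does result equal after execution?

Step 1: outer() shadows global index with index = 44.
Step 2: inner() finds index = 44 in enclosing scope, computes 44 * 3 = 132.
Step 3: result = 132

The answer is 132.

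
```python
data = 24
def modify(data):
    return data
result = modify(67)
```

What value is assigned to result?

Step 1: Global data = 24.
Step 2: modify(67) takes parameter data = 67, which shadows the global.
Step 3: result = 67

The answer is 67.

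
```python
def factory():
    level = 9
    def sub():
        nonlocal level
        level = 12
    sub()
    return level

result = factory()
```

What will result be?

Step 1: factory() sets level = 9.
Step 2: sub() uses nonlocal to reassign level = 12.
Step 3: result = 12

The answer is 12.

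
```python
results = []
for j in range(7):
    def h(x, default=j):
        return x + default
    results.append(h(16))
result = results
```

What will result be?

Step 1: Default argument default=j is evaluated at function definition time.
Step 2: Each iteration creates h with default = current j value.
Step 3: h(16) returns 16 + default. results = [16, 17, 18, 19, 20, 21, 22]

The answer is [16, 17, 18, 19, 20, 21, 22].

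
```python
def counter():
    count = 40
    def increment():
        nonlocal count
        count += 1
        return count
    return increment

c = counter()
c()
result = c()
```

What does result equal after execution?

Step 1: counter() creates closure with count = 40.
Step 2: Each c() call increments count via nonlocal. After 2 calls: 40 + 2 = 42.
Step 3: result = 42

The answer is 42.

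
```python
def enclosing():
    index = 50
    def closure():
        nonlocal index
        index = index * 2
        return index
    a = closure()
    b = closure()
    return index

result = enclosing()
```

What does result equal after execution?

Step 1: index starts at 50.
Step 2: First closure(): index = 50 * 2 = 100.
Step 3: Second closure(): index = 100 * 2 = 200.
Step 4: result = 200

The answer is 200.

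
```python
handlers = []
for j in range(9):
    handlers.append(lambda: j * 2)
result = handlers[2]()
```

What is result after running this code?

Step 1: All lambdas reference the same variable j (late binding).
Step 2: After the loop, j = 8. Every lambda returns j * 2.
Step 3: handlers[2]() = 8 * 2 = 16

The answer is 16.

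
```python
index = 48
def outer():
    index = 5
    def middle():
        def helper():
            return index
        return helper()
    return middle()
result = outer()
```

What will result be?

Step 1: outer() defines index = 5. middle() and helper() have no local index.
Step 2: helper() checks local (none), enclosing middle() (none), enclosing outer() and finds index = 5.
Step 3: result = 5

The answer is 5.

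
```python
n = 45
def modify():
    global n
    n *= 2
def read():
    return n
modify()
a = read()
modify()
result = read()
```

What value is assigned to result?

Step 1: n = 45.
Step 2: First modify(): n = 45 * 2 = 90.
Step 3: Second modify(): n = 90 * 2 = 180.
Step 4: read() returns 180

The answer is 180.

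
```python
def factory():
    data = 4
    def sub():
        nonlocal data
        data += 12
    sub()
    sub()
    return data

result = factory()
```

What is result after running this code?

Step 1: data starts at 4.
Step 2: sub() is called 2 times, each adding 12.
Step 3: data = 4 + 12 * 2 = 28

The answer is 28.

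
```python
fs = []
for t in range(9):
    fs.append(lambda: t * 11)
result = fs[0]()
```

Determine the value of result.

Step 1: All lambdas reference the same variable t (late binding).
Step 2: After the loop, t = 8. Every lambda returns t * 11.
Step 3: fs[0]() = 8 * 11 = 88

The answer is 88.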